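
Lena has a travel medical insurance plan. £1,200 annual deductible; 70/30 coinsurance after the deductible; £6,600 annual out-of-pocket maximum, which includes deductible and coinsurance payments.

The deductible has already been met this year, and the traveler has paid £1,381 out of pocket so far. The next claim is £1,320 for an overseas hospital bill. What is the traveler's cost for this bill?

The deductible is already satisfied, so the full bill goes to coinsurance.
Coinsurance: £1,320 × 30% = £396.
Cumulative spending £1,381 + £396 = £1,777 stays under the £6,600 maximum.

£396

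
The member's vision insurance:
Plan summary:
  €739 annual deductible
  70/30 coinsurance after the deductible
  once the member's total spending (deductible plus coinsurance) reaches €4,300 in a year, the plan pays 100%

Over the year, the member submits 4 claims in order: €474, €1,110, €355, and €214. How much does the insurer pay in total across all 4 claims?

€989.80

Claim 1 (€474): fully absorbed by the deductible. Cost to member: €474. OOP to date €474. Plan pays €474 − €474 = €0.
Claim 2 (€1,110): deductible takes €265, €845 remains; member's 30% is €253.50. Member owes €518.50 (running OOP €992.50). Plan pays €1,110 − €518.50 = €591.50.
Claim 3 (€355): deductible already satisfied, so member's share is 30% × €355 = €106.50. Cost to member: €106.50. OOP to date €1,099. Plan pays €355 − €106.50 = €248.50.
Claim 4 (€214): deductible already satisfied, so member's share is 30% × €214 = €64.20. Member owes €64.20 (running OOP €1,163.20). Insurer: €214 − €64.20 = €149.80.
Insurer total = bills − member's total = €2,153 − €1,163.20 = €989.80.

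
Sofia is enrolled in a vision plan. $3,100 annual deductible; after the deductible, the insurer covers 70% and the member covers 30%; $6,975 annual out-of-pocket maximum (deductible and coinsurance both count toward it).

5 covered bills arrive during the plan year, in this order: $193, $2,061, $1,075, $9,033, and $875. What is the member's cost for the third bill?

$914.70

Bill 1, $193: entire amount goes to the deductible. Member pays $193; OOP now $193.
Bill 2, $2,061: all of it applies to the deductible. Cost to member: $2,061. OOP to date $2,254.
Bill 3, $1,075: deductible takes $846, $229 remains; coinsurance $229 × 30% = $68.70. Member owes $914.70 (running OOP $3,168.70).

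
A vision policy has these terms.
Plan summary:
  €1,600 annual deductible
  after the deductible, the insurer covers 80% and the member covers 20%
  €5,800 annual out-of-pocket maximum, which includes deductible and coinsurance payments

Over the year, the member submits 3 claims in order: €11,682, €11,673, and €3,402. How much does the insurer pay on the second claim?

Claim 1 — €11,682: deductible takes €1,600, €10,082 remains; coinsurance €10,082 × 20% = €2,016.40. Cost to member: €3,616.40. OOP to date €3,616.40. Insurer: €11,682 − €3,616.40 = €8,065.60.
Claim 2 — €11,673: deductible met; 20% of €11,673 = €2,334.60. That would push OOP to €5,951, over the €5,800 cap, so member pays €5,800 − €3,616.40 = €2,183.60. Plan pays €11,673 − €2,183.60 = €9,489.40.

€9,489.40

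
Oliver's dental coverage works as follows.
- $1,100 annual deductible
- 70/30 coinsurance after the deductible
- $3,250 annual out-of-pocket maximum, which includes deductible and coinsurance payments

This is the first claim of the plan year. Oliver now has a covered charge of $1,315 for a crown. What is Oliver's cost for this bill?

$1,164.50

The full $1,100 deductible is still open; $1,100 of this bill applies to it.
After the $1,100 deductible portion, $1,315 − $1,100 = $215 is subject to coinsurance.
Coinsurance: $215 × 30% = $64.50.
So the patient owes $1,100 + $64.50 = $1,164.50 before any cap.
Year-to-date out-of-pocket becomes $0 + $1,164.50 = $1,164.50, still under the $3,250 maximum, so no cap applies.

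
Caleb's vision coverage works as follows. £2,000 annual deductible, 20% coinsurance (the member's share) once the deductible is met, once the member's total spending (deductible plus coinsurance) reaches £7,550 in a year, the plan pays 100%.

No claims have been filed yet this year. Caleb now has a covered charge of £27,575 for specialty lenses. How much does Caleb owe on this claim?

Nothing has been paid toward the £2,000 deductible, so the first £2,000 of this charge is applied there.
That leaves £27,575 − £2,000 = £25,575 for coinsurance.
Member's 20% share of £25,575 is £5,115.
Member responsibility before any cap: £2,000 + £5,115 = £7,115.
Total out-of-pocket so far would be £0 + £7,115 = £7,115, below the £7,550 cap — no reduction.

£7,115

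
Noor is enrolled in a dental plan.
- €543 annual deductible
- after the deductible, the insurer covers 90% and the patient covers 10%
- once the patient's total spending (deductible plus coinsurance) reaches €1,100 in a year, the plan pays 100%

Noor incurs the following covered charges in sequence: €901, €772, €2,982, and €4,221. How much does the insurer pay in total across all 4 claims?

#1 (€901): €543 to deductible, leaving €358; coinsurance €358 × 10% = €35.80. Patient owes €578.80 (running OOP €578.80). Plan pays €901 − €578.80 = €322.20.
#2 (€772): deductible already satisfied, so patient's share is 10% × €772 = €77.20. Patient owes €77.20 (running OOP €656). Insurer: €772 − €77.20 = €694.80.
#3 (€2,982): 10% coinsurance on €2,982 = €298.20. Patient owes €298.20 (running OOP €954.20). Plan pays €2,982 − €298.20 = €2,683.80.
#4 (€4,221): deductible already satisfied, so patient's share is 10% × €4,221 = €422.10. Adding that to €954.20 gives €1,376.30, past the €1,100 cap; patient pays only €1,100 − €954.20 = €145.80. Plan pays €4,221 − €145.80 = €4,075.20.
Insurer total = bills − patient's total = €8,876 − €1,100 = €7,776.

€7,776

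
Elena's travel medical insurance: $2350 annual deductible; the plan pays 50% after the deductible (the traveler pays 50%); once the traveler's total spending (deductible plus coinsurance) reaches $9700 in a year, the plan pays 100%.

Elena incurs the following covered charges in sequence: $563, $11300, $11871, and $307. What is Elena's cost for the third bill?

$2593.50

#1 ($563): all of it applies to the deductible. Traveler owes $563 (running OOP $563).
#2 ($11300): $1787 to deductible, leaving $9513; 50% of $9513 = $4756.50. Cost to traveler: $6543.50. OOP to date $7106.50.
#3 ($11871): deductible already satisfied, so traveler's share is 50% × $11871 = $5935.50. OOP would hit $13042 > $9700, so the cap limits the traveler to $9700 − $7106.50 = $2593.50.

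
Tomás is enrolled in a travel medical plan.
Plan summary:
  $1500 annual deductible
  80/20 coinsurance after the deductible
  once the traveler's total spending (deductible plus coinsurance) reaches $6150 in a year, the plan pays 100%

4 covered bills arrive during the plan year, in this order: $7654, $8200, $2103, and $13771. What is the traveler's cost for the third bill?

$420.60

Claim 1 ($7654): deductible takes $1500, $6154 remains; coinsurance $6154 × 20% = $1230.80. Traveler pays $2730.80; OOP now $2730.80.
Claim 2 ($8200): deductible already satisfied, so traveler's share is 20% × $8200 = $1640. Cost to traveler: $1640. OOP to date $4370.80.
Claim 3 ($2103): 20% coinsurance on $2103 = $420.60. Traveler owes $420.60 (running OOP $4791.40).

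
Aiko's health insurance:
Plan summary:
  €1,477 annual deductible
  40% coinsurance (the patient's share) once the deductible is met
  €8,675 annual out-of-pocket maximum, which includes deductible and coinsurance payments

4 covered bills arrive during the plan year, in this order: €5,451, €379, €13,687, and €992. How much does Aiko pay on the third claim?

€5,456.80

Bill 1, €5,451: €1,477 to deductible, leaving €3,974; patient's 40% is €1,589.60. Cost to patient: €3,066.60. OOP to date €3,066.60.
Bill 2, €379: 40% coinsurance on €379 = €151.60. Cost to patient: €151.60. OOP to date €3,218.20.
Bill 3, €13,687: deductible already satisfied, so patient's share is 40% × €13,687 = €5,474.80. OOP would hit €8,693 > €8,675, so the cap limits the patient to €8,675 − €3,218.20 = €5,456.80.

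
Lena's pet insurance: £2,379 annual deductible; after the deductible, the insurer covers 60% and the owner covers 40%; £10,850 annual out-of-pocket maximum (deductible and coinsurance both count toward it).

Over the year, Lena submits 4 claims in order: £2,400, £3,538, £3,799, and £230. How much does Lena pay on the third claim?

Claim 1 — £2,400: £2,379 to deductible, leaving £21; 40% of £21 = £8.40. Owner owes £2,387.40 (running OOP £2,387.40).
Claim 2 — £3,538: 40% coinsurance on £3,538 = £1,415.20. Cost to owner: £1,415.20. OOP to date £3,802.60.
Claim 3 — £3,799: deductible met; 40% of £3,799 = £1,519.60. Cost to owner: £1,519.60. OOP to date £5,322.20.

£1,519.60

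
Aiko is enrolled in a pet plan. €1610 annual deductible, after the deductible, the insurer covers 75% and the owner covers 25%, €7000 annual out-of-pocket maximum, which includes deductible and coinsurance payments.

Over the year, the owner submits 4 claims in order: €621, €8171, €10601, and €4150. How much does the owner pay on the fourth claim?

€944.25

Claim 1 — €621: entire amount goes to the deductible. Owner owes €621 (running OOP €621).
Claim 2 — €8171: deductible takes €989, €7182 remains; coinsurance €7182 × 25% = €1795.50. Owner pays €2784.50; OOP now €3405.50.
Claim 3 — €10601: deductible met; 25% of €10601 = €2650.25. Owner owes €2650.25 (running OOP €6055.75).
Claim 4 — €4150: 25% coinsurance on €4150 = €1037.50. That would push OOP to €7093.25, over the €7000 cap, so owner pays €7000 − €6055.75 = €944.25.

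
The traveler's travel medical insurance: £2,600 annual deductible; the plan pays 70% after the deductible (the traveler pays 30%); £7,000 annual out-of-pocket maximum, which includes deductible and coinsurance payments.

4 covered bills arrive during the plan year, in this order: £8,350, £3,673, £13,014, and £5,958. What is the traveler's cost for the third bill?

£1,573.10

#1 (£8,350): £2,600 to deductible, leaving £5,750; 30% of £5,750 = £1,725. Traveler pays £4,325; OOP now £4,325.
#2 (£3,673): 30% coinsurance on £3,673 = £1,101.90. Traveler pays £1,101.90; OOP now £5,426.90.
#3 (£13,014): 30% coinsurance on £13,014 = £3,904.20. OOP would hit £9,331.10 > £7,000, so the cap limits the traveler to £7,000 − £5,426.90 = £1,573.10.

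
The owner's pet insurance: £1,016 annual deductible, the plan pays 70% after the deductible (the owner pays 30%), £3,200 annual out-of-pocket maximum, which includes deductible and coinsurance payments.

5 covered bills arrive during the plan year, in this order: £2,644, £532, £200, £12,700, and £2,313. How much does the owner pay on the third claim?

£60

Claim 1 (£2,644): £1,016 to deductible, leaving £1,628; owner's 30% is £488.40. Owner pays £1,504.40; OOP now £1,504.40.
Claim 2 (£532): deductible already satisfied, so owner's share is 30% × £532 = £159.60. Owner pays £159.60; OOP now £1,664.
Claim 3 (£200): deductible already satisfied, so owner's share is 30% × £200 = £60. Cost to owner: £60. OOP to date £1,724.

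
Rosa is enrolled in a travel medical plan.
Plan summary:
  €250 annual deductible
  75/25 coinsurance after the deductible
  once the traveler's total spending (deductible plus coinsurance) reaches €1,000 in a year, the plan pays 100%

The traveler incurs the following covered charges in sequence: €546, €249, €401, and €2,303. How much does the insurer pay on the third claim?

Claim 1 (€546): €250 finishes the deductible; €296 goes to coinsurance; traveler's 25% is €74. Traveler pays €324; OOP now €324. Insurer: €546 − €324 = €222.
Claim 2 (€249): 25% coinsurance on €249 = €62.25. Cost to traveler: €62.25. OOP to date €386.25. Plan pays €249 − €62.25 = €186.75.
Claim 3 (€401): deductible already satisfied, so traveler's share is 25% × €401 = €100.25. Traveler owes €100.25 (running OOP €486.50). Plan pays €401 − €100.25 = €300.75.

€300.75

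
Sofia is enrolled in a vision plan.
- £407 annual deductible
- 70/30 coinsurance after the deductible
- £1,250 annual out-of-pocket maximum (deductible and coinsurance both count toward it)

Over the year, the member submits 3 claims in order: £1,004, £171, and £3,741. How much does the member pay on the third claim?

£612.60

Bill 1, £1,004: £407 finishes the deductible; £597 goes to coinsurance; coinsurance £597 × 30% = £179.10. Member pays £586.10; OOP now £586.10.
Bill 2, £171: deductible already satisfied, so member's share is 30% × £171 = £51.30. Member pays £51.30; OOP now £637.40.
Bill 3, £3,741: 30% coinsurance on £3,741 = £1,122.30. OOP would hit £1,759.70 > £1,250, so the cap limits the member to £1,250 − £637.40 = £612.60.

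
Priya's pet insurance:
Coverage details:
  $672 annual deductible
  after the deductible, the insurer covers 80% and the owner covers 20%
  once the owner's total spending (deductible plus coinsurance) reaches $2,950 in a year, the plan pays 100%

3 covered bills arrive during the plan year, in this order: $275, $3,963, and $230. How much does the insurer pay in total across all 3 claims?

$3,036.80

Bill 1, $275: entire amount goes to the deductible. Owner owes $275 (running OOP $275). Insurer: $275 − $275 = $0.
Bill 2, $3,963: deductible takes $397, $3,566 remains; coinsurance $3,566 × 20% = $713.20. Cost to owner: $1,110.20. OOP to date $1,385.20. Insurer: $3,963 − $1,110.20 = $2,852.80.
Bill 3, $230: deductible already satisfied, so owner's share is 20% × $230 = $46. Owner owes $46 (running OOP $1,431.20). Insurer: $230 − $46 = $184.
Insurer total: $0 + $2,852.80 + $184 = $3,036.80.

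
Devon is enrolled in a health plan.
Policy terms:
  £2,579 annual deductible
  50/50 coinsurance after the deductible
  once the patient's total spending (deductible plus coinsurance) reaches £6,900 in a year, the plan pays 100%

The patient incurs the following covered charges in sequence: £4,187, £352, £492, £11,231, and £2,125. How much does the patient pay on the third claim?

£246

#1 (£4,187): deductible takes £2,579, £1,608 remains; 50% of £1,608 = £804. Cost to patient: £3,383. OOP to date £3,383.
#2 (£352): 50% coinsurance on £352 = £176. Patient owes £176 (running OOP £3,559).
#3 (£492): 50% coinsurance on £492 = £246. Cost to patient: £246. OOP to date £3,805.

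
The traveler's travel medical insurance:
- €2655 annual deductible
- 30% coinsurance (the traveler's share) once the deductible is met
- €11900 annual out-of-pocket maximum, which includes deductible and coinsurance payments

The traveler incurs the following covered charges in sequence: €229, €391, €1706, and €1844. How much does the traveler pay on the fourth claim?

€783.50

#1 (€229): all of it applies to the deductible. Traveler pays €229; OOP now €229.
#2 (€391): fully absorbed by the deductible. Traveler pays €391; OOP now €620.
#3 (€1706): all of it applies to the deductible. Traveler pays €1706; OOP now €2326.
#4 (€1844): deductible takes €329, €1515 remains; coinsurance €1515 × 30% = €454.50. Cost to traveler: €783.50. OOP to date €3109.50.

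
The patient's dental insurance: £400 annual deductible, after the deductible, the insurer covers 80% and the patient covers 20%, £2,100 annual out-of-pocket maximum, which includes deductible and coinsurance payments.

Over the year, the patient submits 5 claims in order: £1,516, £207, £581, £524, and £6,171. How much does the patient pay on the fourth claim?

£104.80

Claim 1 — £1,516: £400 to deductible, leaving £1,116; 20% of £1,116 = £223.20. Patient owes £623.20 (running OOP £623.20).
Claim 2 — £207: deductible met; 20% of £207 = £41.40. Cost to patient: £41.40. OOP to date £664.60.
Claim 3 — £581: 20% coinsurance on £581 = £116.20. Patient owes £116.20 (running OOP £780.80).
Claim 4 — £524: deductible already satisfied, so patient's share is 20% × £524 = £104.80. Patient pays £104.80; OOP now £885.60.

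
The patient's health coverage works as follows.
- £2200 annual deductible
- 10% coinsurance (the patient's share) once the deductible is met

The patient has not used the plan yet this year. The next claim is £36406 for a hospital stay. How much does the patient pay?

Nothing has been paid toward the £2200 deductible, so the first £2200 of this charge is applied there.
The remaining £34206 (= £36406 − £2200) moves to coinsurance.
Coinsurance: £34206 × 10% = £3420.60.
That puts the patient's cost at £2200 + £3420.60 = £5620.60.

£5620.60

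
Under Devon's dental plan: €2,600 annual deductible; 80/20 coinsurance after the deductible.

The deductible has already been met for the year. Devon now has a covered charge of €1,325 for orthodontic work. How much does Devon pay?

€265

With the deductible met, the entire €1,325 is subject to coinsurance.
Coinsurance: €1,325 × 20% = €265.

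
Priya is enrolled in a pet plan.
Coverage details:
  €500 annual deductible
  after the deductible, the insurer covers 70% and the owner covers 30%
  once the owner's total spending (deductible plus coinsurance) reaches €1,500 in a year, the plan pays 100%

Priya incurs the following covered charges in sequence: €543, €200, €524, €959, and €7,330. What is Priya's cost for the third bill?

Claim 1 (€543): €500 finishes the deductible; €43 goes to coinsurance; coinsurance €43 × 30% = €12.90. Owner owes €512.90 (running OOP €512.90).
Claim 2 (€200): deductible met; 30% of €200 = €60. Owner pays €60; OOP now €572.90.
Claim 3 (€524): deductible met; 30% of €524 = €157.20. Cost to owner: €157.20. OOP to date €730.10.

€157.20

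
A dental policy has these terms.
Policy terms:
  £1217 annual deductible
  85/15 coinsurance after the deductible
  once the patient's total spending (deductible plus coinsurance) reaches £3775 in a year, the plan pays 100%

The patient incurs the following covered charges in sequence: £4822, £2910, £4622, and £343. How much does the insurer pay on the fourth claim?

Claim 1 (£4822): deductible takes £1217, £3605 remains; coinsurance £3605 × 15% = £540.75. Cost to patient: £1757.75. OOP to date £1757.75. Insurer: £4822 − £1757.75 = £3064.25.
Claim 2 (£2910): deductible already satisfied, so patient's share is 15% × £2910 = £436.50. Patient owes £436.50 (running OOP £2194.25). Plan pays £2910 − £436.50 = £2473.50.
Claim 3 (£4622): 15% coinsurance on £4622 = £693.30. Patient pays £693.30; OOP now £2887.55. Insurer: £4622 − £693.30 = £3928.70.
Claim 4 (£343): 15% coinsurance on £343 = £51.45. Cost to patient: £51.45. OOP to date £2939. Insurer: £343 − £51.45 = £291.55.

£291.55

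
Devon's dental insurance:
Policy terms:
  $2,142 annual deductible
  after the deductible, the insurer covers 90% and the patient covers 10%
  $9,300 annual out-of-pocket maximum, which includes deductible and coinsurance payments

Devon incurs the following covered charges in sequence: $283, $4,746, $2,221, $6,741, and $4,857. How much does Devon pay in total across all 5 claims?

$3,812.60

Claim 1 — $283: all of it applies to the deductible. Patient pays $283; OOP now $283.
Claim 2 — $4,746: deductible takes $1,859, $2,887 remains; patient's 10% is $288.70. Patient pays $2,147.70; OOP now $2,430.70.
Claim 3 — $2,221: deductible already satisfied, so patient's share is 10% × $2,221 = $222.10. Patient owes $222.10 (running OOP $2,652.80).
Claim 4 — $6,741: deductible met; 10% of $6,741 = $674.10. Patient pays $674.10; OOP now $3,326.90.
Claim 5 — $4,857: deductible already satisfied, so patient's share is 10% × $4,857 = $485.70. Patient owes $485.70 (running OOP $3,812.60).
Total paid by the patient: $283 + $2,147.70 + $222.10 + $674.10 + $485.70 = $3,812.60.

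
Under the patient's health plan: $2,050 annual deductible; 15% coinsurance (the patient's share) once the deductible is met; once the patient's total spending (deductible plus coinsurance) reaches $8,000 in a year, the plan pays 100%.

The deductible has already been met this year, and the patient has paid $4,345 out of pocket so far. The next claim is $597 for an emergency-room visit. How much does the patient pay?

With the deductible met, the entire $597 is subject to coinsurance.
Patient's 15% share of $597 is $89.55.
Cumulative spending $4,345 + $89.55 = $4,434.55 stays under the $8,000 maximum.

$89.55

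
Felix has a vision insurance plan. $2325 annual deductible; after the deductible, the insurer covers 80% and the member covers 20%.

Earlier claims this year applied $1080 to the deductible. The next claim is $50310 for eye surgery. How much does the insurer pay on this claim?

$39252

$1080 of the $2325 deductible is already met, leaving $1245.
The remaining $49065 (= $50310 − $1245) moves to coinsurance.
Coinsurance: $49065 × 20% = $9813.
Member responsibility: $1245 + $9813 = $11058.
The insurer covers the remainder: $50310 − $11058 = $39252.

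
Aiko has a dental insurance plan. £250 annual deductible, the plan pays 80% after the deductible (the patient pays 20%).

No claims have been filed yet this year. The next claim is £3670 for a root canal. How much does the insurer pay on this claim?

Nothing has been paid toward the £250 deductible, so the first £250 of this charge is applied there.
The remaining £3420 (= £3670 − £250) moves to coinsurance.
Coinsurance: £3420 × 20% = £684.
That puts the patient's cost at £250 + £684 = £934.
The plan picks up £3670 − £934 = £2736.

£2736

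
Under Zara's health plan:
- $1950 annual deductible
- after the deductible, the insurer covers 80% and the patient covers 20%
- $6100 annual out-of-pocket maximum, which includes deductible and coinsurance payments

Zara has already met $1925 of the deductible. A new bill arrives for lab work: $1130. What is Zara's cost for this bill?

Remaining deductible: $1950 − $1925 = $25.
The remaining $1105 (= $1130 − $25) moves to coinsurance.
Patient's 20% share of $1105 is $221.
Patient responsibility before any cap: $25 + $221 = $246.
Cumulative spending $1925 + $246 = $2171 stays under the $6100 maximum.

$246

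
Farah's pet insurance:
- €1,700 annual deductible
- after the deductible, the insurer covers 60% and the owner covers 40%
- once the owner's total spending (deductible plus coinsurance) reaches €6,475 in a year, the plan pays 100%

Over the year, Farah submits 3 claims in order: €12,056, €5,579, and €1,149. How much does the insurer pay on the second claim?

Claim 1 (€12,056): deductible takes €1,700, €10,356 remains; owner's 40% is €4,142.40. Owner owes €5,842.40 (running OOP €5,842.40). Plan pays €12,056 − €5,842.40 = €6,213.60.
Claim 2 (€5,579): deductible already satisfied, so owner's share is 40% × €5,579 = €2,231.60. OOP would hit €8,074 > €6,475, so the cap limits the owner to €6,475 − €5,842.40 = €632.60. Plan pays €5,579 − €632.60 = €4,946.40.

€4,946.40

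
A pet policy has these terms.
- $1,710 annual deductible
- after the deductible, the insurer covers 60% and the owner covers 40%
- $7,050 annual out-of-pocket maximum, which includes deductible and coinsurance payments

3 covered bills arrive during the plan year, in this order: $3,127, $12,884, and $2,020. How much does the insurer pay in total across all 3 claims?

Bill 1, $3,127: deductible takes $1,710, $1,417 remains; coinsurance $1,417 × 40% = $566.80. Owner owes $2,276.80 (running OOP $2,276.80). Insurer: $3,127 − $2,276.80 = $850.20.
Bill 2, $12,884: deductible met; 40% of $12,884 = $5,153.60. OOP would hit $7,430.40 > $7,050, so the cap limits the owner to $7,050 − $2,276.80 = $4,773.20. Plan pays $12,884 − $4,773.20 = $8,110.80.
Bill 3, $2,020: 40% coinsurance on $2,020 = $808. That would push OOP to $7,858, over the $7,050 cap, so owner pays $7,050 − $7,050 = $0. Plan pays $2,020 − $0 = $2,020.
Insurer total = bills − owner's total = $18,031 − $7,050 = $10,981.

$10,981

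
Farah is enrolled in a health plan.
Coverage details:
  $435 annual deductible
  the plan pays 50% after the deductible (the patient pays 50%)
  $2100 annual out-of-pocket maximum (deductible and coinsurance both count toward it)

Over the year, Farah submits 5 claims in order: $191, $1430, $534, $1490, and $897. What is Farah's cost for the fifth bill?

#1 ($191): fully absorbed by the deductible. Patient owes $191 (running OOP $191).
#2 ($1430): $244 finishes the deductible; $1186 goes to coinsurance; coinsurance $1186 × 50% = $593. Cost to patient: $837. OOP to date $1028.
#3 ($534): deductible already satisfied, so patient's share is 50% × $534 = $267. Patient pays $267; OOP now $1295.
#4 ($1490): deductible met; 50% of $1490 = $745. Patient owes $745 (running OOP $2040).
#5 ($897): deductible already satisfied, so patient's share is 50% × $897 = $448.50. That would push OOP to $2488.50, over the $2100 cap, so patient pays $2100 − $2040 = $60.

$60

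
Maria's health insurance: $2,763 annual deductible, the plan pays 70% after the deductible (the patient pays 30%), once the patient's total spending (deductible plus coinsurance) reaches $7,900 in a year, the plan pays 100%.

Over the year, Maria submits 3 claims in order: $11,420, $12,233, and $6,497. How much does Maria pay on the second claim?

Bill 1, $11,420: $2,763 finishes the deductible; $8,657 goes to coinsurance; coinsurance $8,657 × 30% = $2,597.10. Patient owes $5,360.10 (running OOP $5,360.10).
Bill 2, $12,233: deductible met; 30% of $12,233 = $3,669.90. OOP would hit $9,030 > $7,900, so the cap limits the patient to $7,900 − $5,360.10 = $2,539.90.

$2,539.90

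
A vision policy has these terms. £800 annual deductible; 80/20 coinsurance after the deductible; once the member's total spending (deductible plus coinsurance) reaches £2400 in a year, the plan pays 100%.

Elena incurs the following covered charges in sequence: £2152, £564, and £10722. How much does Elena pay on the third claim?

#1 (£2152): deductible takes £800, £1352 remains; 20% of £1352 = £270.40. Member pays £1070.40; OOP now £1070.40.
#2 (£564): deductible already satisfied, so member's share is 20% × £564 = £112.80. Member owes £112.80 (running OOP £1183.20).
#3 (£10722): deductible already satisfied, so member's share is 20% × £10722 = £2144.40. That would push OOP to £3327.60, over the £2400 cap, so member pays £2400 − £1183.20 = £1216.80.

£1216.80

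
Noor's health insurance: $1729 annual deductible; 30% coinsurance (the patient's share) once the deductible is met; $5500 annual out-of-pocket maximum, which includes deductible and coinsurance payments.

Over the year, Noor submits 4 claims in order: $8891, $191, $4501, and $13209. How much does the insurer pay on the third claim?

#1 ($8891): $1729 to deductible, leaving $7162; 30% of $7162 = $2148.60. Cost to patient: $3877.60. OOP to date $3877.60. Insurer: $8891 − $3877.60 = $5013.40.
#2 ($191): deductible met; 30% of $191 = $57.30. Patient pays $57.30; OOP now $3934.90. Plan pays $191 − $57.30 = $133.70.
#3 ($4501): deductible already satisfied, so patient's share is 30% × $4501 = $1350.30. Patient owes $1350.30 (running OOP $5285.20). Insurer: $4501 − $1350.30 = $3150.70.

$3150.70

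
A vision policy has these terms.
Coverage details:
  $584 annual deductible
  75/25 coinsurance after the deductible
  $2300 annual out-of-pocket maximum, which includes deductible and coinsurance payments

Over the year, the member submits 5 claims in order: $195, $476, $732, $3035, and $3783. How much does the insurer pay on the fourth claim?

$2276.25

#1 ($195): fully absorbed by the deductible. Cost to member: $195. OOP to date $195. Plan pays $195 − $195 = $0.
#2 ($476): $389 finishes the deductible; $87 goes to coinsurance; coinsurance $87 × 25% = $21.75. Member owes $410.75 (running OOP $605.75). Insurer: $476 − $410.75 = $65.25.
#3 ($732): deductible already satisfied, so member's share is 25% × $732 = $183. Member owes $183 (running OOP $788.75). Plan pays $732 − $183 = $549.
#4 ($3035): deductible already satisfied, so member's share is 25% × $3035 = $758.75. Member pays $758.75; OOP now $1547.50. Plan pays $3035 − $758.75 = $2276.25.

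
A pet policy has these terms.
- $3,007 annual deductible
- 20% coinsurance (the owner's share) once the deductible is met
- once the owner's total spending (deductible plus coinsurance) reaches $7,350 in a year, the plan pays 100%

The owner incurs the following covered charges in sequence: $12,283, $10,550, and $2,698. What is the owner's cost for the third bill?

Claim 1 — $12,283: $3,007 to deductible, leaving $9,276; 20% of $9,276 = $1,855.20. Cost to owner: $4,862.20. OOP to date $4,862.20.
Claim 2 — $10,550: 20% coinsurance on $10,550 = $2,110. Owner pays $2,110; OOP now $6,972.20.
Claim 3 — $2,698: deductible already satisfied, so owner's share is 20% × $2,698 = $539.60. That would push OOP to $7,511.80, over the $7,350 cap, so owner pays $7,350 − $6,972.20 = $377.80.

$377.80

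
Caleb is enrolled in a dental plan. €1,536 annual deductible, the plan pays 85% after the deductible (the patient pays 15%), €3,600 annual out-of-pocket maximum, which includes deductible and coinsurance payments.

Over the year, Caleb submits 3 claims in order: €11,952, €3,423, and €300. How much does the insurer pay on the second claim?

Claim 1 (€11,952): €1,536 finishes the deductible; €10,416 goes to coinsurance; patient's 15% is €1,562.40. Patient pays €3,098.40; OOP now €3,098.40. Plan pays €11,952 − €3,098.40 = €8,853.60.
Claim 2 (€3,423): 15% coinsurance on €3,423 = €513.45. Adding that to €3,098.40 gives €3,611.85, past the €3,600 cap; patient pays only €3,600 − €3,098.40 = €501.60. Plan pays €3,423 − €501.60 = €2,921.40.

€2,921.40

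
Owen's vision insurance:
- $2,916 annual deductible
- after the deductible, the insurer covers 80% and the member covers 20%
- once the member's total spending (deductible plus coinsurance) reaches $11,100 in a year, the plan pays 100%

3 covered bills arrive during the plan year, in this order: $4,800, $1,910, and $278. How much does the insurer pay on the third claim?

Claim 1 ($4,800): deductible takes $2,916, $1,884 remains; 20% of $1,884 = $376.80. Member pays $3,292.80; OOP now $3,292.80. Plan pays $4,800 − $3,292.80 = $1,507.20.
Claim 2 ($1,910): deductible met; 20% of $1,910 = $382. Member owes $382 (running OOP $3,674.80). Plan pays $1,910 − $382 = $1,528.
Claim 3 ($278): 20% coinsurance on $278 = $55.60. Member owes $55.60 (running OOP $3,730.40). Insurer: $278 − $55.60 = $222.40.

$222.40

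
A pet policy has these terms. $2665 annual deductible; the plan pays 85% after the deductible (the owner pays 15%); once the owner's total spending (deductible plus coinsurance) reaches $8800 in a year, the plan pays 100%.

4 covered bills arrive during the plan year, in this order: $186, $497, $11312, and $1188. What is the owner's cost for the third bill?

$3381.50

Bill 1, $186: all of it applies to the deductible. Cost to owner: $186. OOP to date $186.
Bill 2, $497: fully absorbed by the deductible. Owner pays $497; OOP now $683.
Bill 3, $11312: $1982 finishes the deductible; $9330 goes to coinsurance; coinsurance $9330 × 15% = $1399.50. Cost to owner: $3381.50. OOP to date $4064.50.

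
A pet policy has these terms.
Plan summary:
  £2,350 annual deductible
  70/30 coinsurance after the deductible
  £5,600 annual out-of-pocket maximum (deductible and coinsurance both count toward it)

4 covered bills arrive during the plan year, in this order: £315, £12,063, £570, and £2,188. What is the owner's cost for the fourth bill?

£70.60

Claim 1 — £315: fully absorbed by the deductible. Owner owes £315 (running OOP £315).
Claim 2 — £12,063: deductible takes £2,035, £10,028 remains; owner's 30% is £3,008.40. Cost to owner: £5,043.40. OOP to date £5,358.40.
Claim 3 — £570: deductible already satisfied, so owner's share is 30% × £570 = £171. Owner owes £171 (running OOP £5,529.40).
Claim 4 — £2,188: 30% coinsurance on £2,188 = £656.40. That would push OOP to £6,185.80, over the £5,600 cap, so owner pays £5,600 − £5,529.40 = £70.60.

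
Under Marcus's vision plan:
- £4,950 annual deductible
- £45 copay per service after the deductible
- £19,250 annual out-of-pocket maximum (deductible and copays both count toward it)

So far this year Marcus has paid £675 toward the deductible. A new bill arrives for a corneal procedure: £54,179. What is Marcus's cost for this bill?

Remaining deductible: £4,950 − £675 = £4,275.
After the £4,275 deductible portion, £54,179 − £4,275 = £49,904 is subject to the copay.
Copay on this service: £45.
That puts the member's cost at £4,275 + £45 = £4,320 before any cap.
Cumulative spending £675 + £4,320 = £4,995 stays under the £19,250 maximum.

£4,320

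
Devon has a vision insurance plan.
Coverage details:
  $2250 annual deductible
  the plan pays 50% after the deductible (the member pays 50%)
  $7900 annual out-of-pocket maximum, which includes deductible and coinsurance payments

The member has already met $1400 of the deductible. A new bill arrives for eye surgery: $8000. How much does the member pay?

$4425

$1400 of the $2250 deductible is already met, leaving $850.
The remaining $7150 (= $8000 − $850) moves to coinsurance.
Coinsurance: $7150 × 50% = $3575.
Member responsibility before any cap: $850 + $3575 = $4425.
Total out-of-pocket so far would be $1400 + $4425 = $5825, below the $7900 cap — no reduction.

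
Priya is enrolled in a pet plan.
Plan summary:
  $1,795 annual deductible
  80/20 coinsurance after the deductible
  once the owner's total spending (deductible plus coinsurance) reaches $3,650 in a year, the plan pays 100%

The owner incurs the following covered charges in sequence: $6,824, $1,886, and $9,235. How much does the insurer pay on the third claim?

Claim 1 ($6,824): $1,795 to deductible, leaving $5,029; owner's 20% is $1,005.80. Owner owes $2,800.80 (running OOP $2,800.80). Insurer: $6,824 − $2,800.80 = $4,023.20.
Claim 2 ($1,886): 20% coinsurance on $1,886 = $377.20. Owner pays $377.20; OOP now $3,178. Insurer: $1,886 − $377.20 = $1,508.80.
Claim 3 ($9,235): deductible met; 20% of $9,235 = $1,847. Adding that to $3,178 gives $5,025, past the $3,650 cap; owner pays only $3,650 − $3,178 = $472. Plan pays $9,235 − $472 = $8,763.

$8,763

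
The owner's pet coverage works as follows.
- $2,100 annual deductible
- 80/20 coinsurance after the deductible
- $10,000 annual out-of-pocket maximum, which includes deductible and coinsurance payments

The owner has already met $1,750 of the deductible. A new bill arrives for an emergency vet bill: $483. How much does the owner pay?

$1,750 of the $2,100 deductible is already met, leaving $350.
That leaves $483 − $350 = $133 for coinsurance.
Owner's 20% share of $133 is $26.60.
That puts the owner's cost at $350 + $26.60 = $376.60 before any cap.
Cumulative spending $1,750 + $376.60 = $2,126.60 stays under the $10,000 maximum.

$376.60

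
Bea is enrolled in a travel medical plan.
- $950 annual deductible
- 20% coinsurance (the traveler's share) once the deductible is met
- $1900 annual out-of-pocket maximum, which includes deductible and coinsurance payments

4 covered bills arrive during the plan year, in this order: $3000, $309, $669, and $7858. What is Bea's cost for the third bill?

$133.80

Claim 1 ($3000): $950 finishes the deductible; $2050 goes to coinsurance; 20% of $2050 = $410. Cost to traveler: $1360. OOP to date $1360.
Claim 2 ($309): deductible already satisfied, so traveler's share is 20% × $309 = $61.80. Traveler pays $61.80; OOP now $1421.80.
Claim 3 ($669): deductible met; 20% of $669 = $133.80. Traveler owes $133.80 (running OOP $1555.60).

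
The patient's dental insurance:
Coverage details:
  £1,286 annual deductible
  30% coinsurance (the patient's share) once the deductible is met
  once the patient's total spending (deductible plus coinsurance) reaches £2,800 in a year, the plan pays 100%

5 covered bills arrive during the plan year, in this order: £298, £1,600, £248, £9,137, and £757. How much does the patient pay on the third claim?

Claim 1 — £298: all of it applies to the deductible. Patient pays £298; OOP now £298.
Claim 2 — £1,600: deductible takes £988, £612 remains; coinsurance £612 × 30% = £183.60. Patient owes £1,171.60 (running OOP £1,469.60).
Claim 3 — £248: deductible already satisfied, so patient's share is 30% × £248 = £74.40. Cost to patient: £74.40. OOP to date £1,544.

£74.40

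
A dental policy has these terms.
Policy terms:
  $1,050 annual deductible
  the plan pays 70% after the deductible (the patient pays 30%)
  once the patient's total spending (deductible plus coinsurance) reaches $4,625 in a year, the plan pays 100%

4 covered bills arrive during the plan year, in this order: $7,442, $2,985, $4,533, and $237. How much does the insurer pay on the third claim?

$3,771.10

Bill 1, $7,442: deductible takes $1,050, $6,392 remains; coinsurance $6,392 × 30% = $1,917.60. Patient owes $2,967.60 (running OOP $2,967.60). Plan pays $7,442 − $2,967.60 = $4,474.40.
Bill 2, $2,985: deductible met; 30% of $2,985 = $895.50. Patient pays $895.50; OOP now $3,863.10. Insurer: $2,985 − $895.50 = $2,089.50.
Bill 3, $4,533: 30% coinsurance on $4,533 = $1,359.90. Adding that to $3,863.10 gives $5,223, past the $4,625 cap; patient pays only $4,625 − $3,863.10 = $761.90. Plan pays $4,533 − $761.90 = $3,771.10.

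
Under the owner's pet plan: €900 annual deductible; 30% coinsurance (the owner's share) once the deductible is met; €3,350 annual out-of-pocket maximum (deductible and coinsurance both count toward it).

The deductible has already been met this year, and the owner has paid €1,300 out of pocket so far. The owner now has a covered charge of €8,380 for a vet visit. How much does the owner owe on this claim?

The deductible is already satisfied, so the full bill goes to coinsurance.
Owner's 30% share of €8,380 is €2,514.
Adding €2,514 to the €1,300 already spent would give €3,814, which exceeds the €3,350 cap; the owner pays just €3,350 − €1,300 = €2,050.

€2,050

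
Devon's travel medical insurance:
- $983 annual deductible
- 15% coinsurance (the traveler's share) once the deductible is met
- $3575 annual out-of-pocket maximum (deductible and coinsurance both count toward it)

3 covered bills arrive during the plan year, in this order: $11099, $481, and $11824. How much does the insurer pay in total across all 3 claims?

$19829

Bill 1, $11099: deductible takes $983, $10116 remains; traveler's 15% is $1517.40. Traveler owes $2500.40 (running OOP $2500.40). Insurer: $11099 − $2500.40 = $8598.60.
Bill 2, $481: deductible already satisfied, so traveler's share is 15% × $481 = $72.15. Traveler pays $72.15; OOP now $2572.55. Plan pays $481 − $72.15 = $408.85.
Bill 3, $11824: deductible already satisfied, so traveler's share is 15% × $11824 = $1773.60. That would push OOP to $4346.15, over the $3575 cap, so traveler pays $3575 − $2572.55 = $1002.45. Plan pays $11824 − $1002.45 = $10821.55.
Insurer total: $8598.60 + $408.85 + $10821.55 = $19829.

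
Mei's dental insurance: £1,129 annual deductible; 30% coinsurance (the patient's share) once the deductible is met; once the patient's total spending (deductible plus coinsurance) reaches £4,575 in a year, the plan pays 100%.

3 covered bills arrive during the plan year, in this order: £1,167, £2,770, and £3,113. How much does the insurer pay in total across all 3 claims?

£4,144.70

#1 (£1,167): £1,129 to deductible, leaving £38; coinsurance £38 × 30% = £11.40. Patient pays £1,140.40; OOP now £1,140.40. Plan pays £1,167 − £1,140.40 = £26.60.
#2 (£2,770): deductible met; 30% of £2,770 = £831. Cost to patient: £831. OOP to date £1,971.40. Plan pays £2,770 − £831 = £1,939.
#3 (£3,113): deductible met; 30% of £3,113 = £933.90. Patient owes £933.90 (running OOP £2,905.30). Plan pays £3,113 − £933.90 = £2,179.10.
Insurer total = bills − patient's total = £7,050 − £2,905.30 = £4,144.70.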